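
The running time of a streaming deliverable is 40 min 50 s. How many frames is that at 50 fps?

122500 frames

40 min 50 s = 2450 s.
Frames = 2450 × 50 = 122500.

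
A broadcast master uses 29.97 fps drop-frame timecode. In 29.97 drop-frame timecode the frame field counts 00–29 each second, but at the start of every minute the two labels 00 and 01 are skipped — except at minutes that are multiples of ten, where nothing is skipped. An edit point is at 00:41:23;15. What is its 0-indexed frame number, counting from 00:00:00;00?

Complete 10-minute blocks: 4, each 17982 frames → 71928.
Remaining 1 whole minute in the current block: 1800 + 0 × 1798 = 1800 frames.
Within the current minute: 23 × 30 + 15 − 2 = 703 (labels ;00/;01 skipped at this minute). Total = 71928 + 1800 + 703 = 74431.

74431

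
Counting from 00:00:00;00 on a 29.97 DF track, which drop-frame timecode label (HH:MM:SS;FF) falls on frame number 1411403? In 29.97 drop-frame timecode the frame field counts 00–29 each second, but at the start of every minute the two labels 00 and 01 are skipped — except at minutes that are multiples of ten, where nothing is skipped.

13:04:53;25

Ten DF minutes hold 17982 frames, so frame 1411403 lies in block 78 (frames 1402596–1420577) with 8807 frames into that block.
The block's first minute is 1800 frames and the rest 1798 each; 8807 frames reaches minute 4, so 78 × 18 + 4 × 2 = 1412 labels have been skipped so far.
Adding those back, label number 1411403 + 1412 = 1412815 at 30 labels/s is 47093 s + 25 f = 13 h 4 min 53 s frame 25, i.e. 13:04:53;25.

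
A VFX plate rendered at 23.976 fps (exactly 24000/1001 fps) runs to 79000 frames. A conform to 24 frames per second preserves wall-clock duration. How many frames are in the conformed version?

Target frames = source frames × (target rate / source rate) = 79000 × (24)/(24000/1001) = 79000 × 1001/1000 = 79079.

79079 frames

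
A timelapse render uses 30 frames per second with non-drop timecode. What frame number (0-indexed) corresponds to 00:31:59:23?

frame 57593

Total seconds to the label: (0 × 3600 + 31 × 60 + 59) = 1919.
Frame index = 1919 × 30 + 23 = 57593.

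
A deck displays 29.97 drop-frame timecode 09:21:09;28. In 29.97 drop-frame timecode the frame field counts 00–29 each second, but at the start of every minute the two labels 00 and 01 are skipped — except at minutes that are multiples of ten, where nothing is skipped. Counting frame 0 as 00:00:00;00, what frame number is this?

Complete 10-minute blocks: 56, each 17982 frames → 1006992.
Remaining 1 whole minute in the current block: 1800 + 0 × 1798 = 1800 frames.
Within the current minute: 9 × 30 + 28 − 2 = 296 (labels ;00/;01 skipped at this minute). Total = 1006992 + 1800 + 296 = 1009088.

1009088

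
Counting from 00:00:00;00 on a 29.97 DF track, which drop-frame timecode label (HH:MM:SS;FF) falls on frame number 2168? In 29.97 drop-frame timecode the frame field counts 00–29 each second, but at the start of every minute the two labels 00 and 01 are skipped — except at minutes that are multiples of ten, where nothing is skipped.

Ten DF minutes hold 17982 frames, so frame 2168 lies in block 0 (frames 0–17981) with 2168 frames into that block.
The block's first minute is 1800 frames and the rest 1798 each; 2168 frames reaches minute 1, so 0 × 18 + 1 × 2 = 2 labels have been skipped so far.
Adding those back, label number 2168 + 2 = 2170 at 30 labels/s is 72 s + 10 f = 0 h 1 min 12 s frame 10, i.e. 00:01:12;10.

00:01:12;10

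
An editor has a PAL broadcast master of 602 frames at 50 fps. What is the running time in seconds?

Running time = 602 / (50) = 12.04 s.

12.04 seconds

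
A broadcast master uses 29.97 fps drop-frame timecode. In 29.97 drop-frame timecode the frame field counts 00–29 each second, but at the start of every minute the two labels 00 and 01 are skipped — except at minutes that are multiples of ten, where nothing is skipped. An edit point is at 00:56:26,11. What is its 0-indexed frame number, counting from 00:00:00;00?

101489

As if non-drop at 30 labels/s: (0 × 3600 + 56 × 60 + 26) × 30 + 11 = 101591.
Minute boundaries passed: 56; those not divisible by 10: 56 − 5 = 51; dropped labels = 2 × 51 = 102.
Actual frame index = 101591 − 102 = 101489.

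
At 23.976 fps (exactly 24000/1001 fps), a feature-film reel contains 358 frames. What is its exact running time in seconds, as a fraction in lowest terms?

179179/12000 seconds

Running time = 358 ÷ (24000/1001) = 358 × 1001/24000 = 179179/12000 s.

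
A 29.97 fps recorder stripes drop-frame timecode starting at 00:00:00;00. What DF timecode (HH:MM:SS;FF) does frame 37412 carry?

Ten DF minutes hold 17982 frames, so frame 37412 lies in block 2 (frames 35964–53945) with 1448 frames into that block.
The block's first minute is 1800 frames and the rest 1798 each; 1448 frames reaches minute 0, so 2 × 18 + 0 × 2 = 36 labels have been skipped so far.
Adding those back, label number 37412 + 36 = 37448 at 30 labels/s is 1248 s + 8 f = 0 h 20 min 48 s frame 8, i.e. 00:20:48;08.

00:20:48;08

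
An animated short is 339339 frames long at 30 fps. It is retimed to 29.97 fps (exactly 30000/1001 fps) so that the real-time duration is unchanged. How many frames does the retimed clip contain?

Target frames = source frames × (target rate / source rate) = 339339 × (30000/1001)/(30) = 339339 × 1000/1001 = 339000.

339000 frames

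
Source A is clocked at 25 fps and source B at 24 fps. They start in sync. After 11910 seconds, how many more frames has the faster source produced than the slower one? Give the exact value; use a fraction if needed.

A emits 25 × 11910 = 297750 frames; B emits 24 × 11910 = 285840.
Difference = 11910 frames; B is behind A.

11910 frames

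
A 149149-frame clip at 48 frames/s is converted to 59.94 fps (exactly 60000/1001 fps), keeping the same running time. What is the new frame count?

186250 frames

Target frames = source frames × (target rate / source rate) = 149149 × (60000/1001)/(48) = 149149 × 1250/1001 = 186250.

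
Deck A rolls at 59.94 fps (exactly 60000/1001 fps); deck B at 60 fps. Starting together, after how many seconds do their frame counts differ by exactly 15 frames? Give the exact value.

250.25 seconds

The gap grows by |60 − 60000/1001| = 60/1001 frames per second.
Time for a 15-frame gap: 15 ÷ (60/1001) = 250.25 s.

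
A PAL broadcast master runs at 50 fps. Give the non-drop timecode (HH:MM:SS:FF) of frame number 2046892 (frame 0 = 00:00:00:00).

2046892 ÷ 50 = 40937 full seconds, remainder 42 frames.
40937 s = 11 h 22 min 17 s.
Timecode: 11:22:17:42.

11:22:17:42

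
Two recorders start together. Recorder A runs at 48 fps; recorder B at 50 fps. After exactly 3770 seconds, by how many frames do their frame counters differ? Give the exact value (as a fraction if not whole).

7540 frames

A emits 48 × 3770 = 180960 frames; B emits 50 × 3770 = 188500.
Difference = 7540 frames; B is ahead of A.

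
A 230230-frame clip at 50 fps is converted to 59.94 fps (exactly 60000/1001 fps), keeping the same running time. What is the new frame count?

Target frames = source frames × (target rate / source rate) = 230230 × (60000/1001)/(50) = 230230 × 1200/1001 = 276000.

276000 frames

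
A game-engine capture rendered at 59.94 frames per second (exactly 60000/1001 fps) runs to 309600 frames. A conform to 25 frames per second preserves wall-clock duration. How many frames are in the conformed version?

129129 frames

Target frames = source frames × (target rate / source rate) = 309600 × (25)/(60000/1001) = 309600 × 1001/2400 = 129129.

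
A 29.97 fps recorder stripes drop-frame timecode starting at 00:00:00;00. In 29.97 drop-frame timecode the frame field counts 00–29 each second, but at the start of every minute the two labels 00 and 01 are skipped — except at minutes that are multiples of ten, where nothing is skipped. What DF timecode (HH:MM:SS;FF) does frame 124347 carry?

01:09:09;03

Ten DF minutes hold 17982 frames, so frame 124347 lies in block 6 (frames 107892–125873) with 16455 frames into that block.
The block's first minute is 1800 frames and the rest 1798 each; 16455 frames reaches minute 9, so 6 × 18 + 9 × 2 = 126 labels have been skipped so far.
Adding those back, label number 124347 + 126 = 124473 at 30 labels/s is 4149 s + 3 f = 1 h 9 min 9 s frame 3, i.e. 01:09:09;03.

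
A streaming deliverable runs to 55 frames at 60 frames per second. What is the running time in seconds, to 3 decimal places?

0.917 seconds

Running time = 55 × 1/60 = 11/12 s ≈ 0.917 s.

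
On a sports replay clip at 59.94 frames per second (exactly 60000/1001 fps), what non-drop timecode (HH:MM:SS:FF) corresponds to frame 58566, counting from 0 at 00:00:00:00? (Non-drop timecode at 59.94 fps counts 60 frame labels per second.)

00:16:16:06

58566 ÷ 60 = 976 full seconds, remainder 6 frames.
976 s = 0 h 16 min 16 s.
Timecode: 00:16:16:06.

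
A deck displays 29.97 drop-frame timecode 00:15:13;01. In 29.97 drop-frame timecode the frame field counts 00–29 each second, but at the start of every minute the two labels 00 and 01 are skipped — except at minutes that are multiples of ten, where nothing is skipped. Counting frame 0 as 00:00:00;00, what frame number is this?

27363

Complete 10-minute blocks: 1, each 17982 frames → 17982.
Remaining 5 whole minutes in the current block: 1800 + 4 × 1798 = 8992 frames.
Within the current minute: 13 × 30 + 1 − 2 = 389 (labels ;00/;01 skipped at this minute). Total = 17982 + 8992 + 389 = 27363.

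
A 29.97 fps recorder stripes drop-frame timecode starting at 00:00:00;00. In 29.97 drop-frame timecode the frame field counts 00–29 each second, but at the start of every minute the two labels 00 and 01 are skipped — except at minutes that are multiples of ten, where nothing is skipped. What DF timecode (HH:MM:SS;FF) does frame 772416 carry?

Each 10-minute DF block holds 10 × 60 × 30 − 9 × 2 = 17982 frames. 772416 ÷ 17982 → 42 full blocks, remainder 17172.
Within the partial block the first minute is 1800 frames and each further minute 1798, so 9 further minute boundaries passed. Total skipped labels = 18 × 42 + 2 × 9 = 774.
Non-drop label index = 772416 + 774 = 773190; at 30 labels/s that is 07:09:33:00, i.e. DF 07:09:33;00.

07:09:33;00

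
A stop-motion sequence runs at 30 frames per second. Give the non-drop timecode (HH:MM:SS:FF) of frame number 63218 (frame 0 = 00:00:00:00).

63218 ÷ 30 = 2107 full seconds, remainder 8 frames.
2107 s = 0 h 35 min 7 s.
Timecode: 00:35:07:08.

00:35:07:08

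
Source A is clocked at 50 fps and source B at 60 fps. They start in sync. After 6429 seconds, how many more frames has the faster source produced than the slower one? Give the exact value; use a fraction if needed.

A emits 50 × 6429 = 321450 frames; B emits 60 × 6429 = 385740.
Difference = 64290 frames; B is ahead of A.

64290 frames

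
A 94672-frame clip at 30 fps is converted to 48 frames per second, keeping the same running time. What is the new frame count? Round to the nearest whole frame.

151475 frames

Frames at target rate = 94672 × (48) / (30) = 757376/5 ≈ 151475.200.
Nearest whole frame: 151475.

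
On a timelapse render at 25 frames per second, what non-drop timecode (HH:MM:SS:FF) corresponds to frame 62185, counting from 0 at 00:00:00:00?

62185 ÷ 25 = 2487 full seconds, remainder 10 frames.
2487 s = 0 h 41 min 27 s.
Timecode: 00:41:27:10.

00:41:27:10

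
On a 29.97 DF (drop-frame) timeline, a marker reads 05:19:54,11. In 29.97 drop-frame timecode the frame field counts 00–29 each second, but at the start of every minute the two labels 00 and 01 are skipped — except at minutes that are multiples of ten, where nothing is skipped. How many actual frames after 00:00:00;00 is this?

575255

Complete 10-minute blocks: 31, each 17982 frames → 557442.
Remaining 9 whole minutes in the current block: 1800 + 8 × 1798 = 16184 frames.
Within the current minute: 54 × 30 + 11 − 2 = 1629 (labels ;00/;01 skipped at this minute). Total = 557442 + 16184 + 1629 = 575255.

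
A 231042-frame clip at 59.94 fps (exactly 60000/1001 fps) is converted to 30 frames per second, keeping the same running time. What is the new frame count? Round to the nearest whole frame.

115637 frames

Frames at target rate = 231042 × (30) / (60000/1001) = 115636521/1000 ≈ 115636.521.
Nearest whole frame: 115637.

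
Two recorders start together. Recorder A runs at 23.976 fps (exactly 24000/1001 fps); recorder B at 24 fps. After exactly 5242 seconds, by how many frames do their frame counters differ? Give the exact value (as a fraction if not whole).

125808/1001 frames

A emits 24000/1001 × 5242 = 125808000/1001 frames; B emits 24 × 5242 = 125808.
Difference = 125808/1001 frames (≈ 125.6823); B is ahead of A.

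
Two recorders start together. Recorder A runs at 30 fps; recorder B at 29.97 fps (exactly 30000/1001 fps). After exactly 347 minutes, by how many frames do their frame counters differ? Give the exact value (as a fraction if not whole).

347 min = 20820 s.
A emits 30 × 20820 = 624600 frames; B emits 30000/1001 × 20820 = 624600000/1001.
Difference = 624600/1001 frames (≈ 623.9760); B is behind A.

624600/1001 frames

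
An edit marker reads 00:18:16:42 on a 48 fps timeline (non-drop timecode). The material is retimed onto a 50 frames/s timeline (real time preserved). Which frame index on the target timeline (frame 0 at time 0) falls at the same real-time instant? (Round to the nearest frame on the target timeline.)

Source frame index: (0×3600 + 18×60 + 16) × 48 + 42 = 52650.
Real time: 52650 / (48) = 8775/8 s.
Target frame: (8775/8) × (50) = 219375/4 ≈ 54843.750 → 54844.

frame 54844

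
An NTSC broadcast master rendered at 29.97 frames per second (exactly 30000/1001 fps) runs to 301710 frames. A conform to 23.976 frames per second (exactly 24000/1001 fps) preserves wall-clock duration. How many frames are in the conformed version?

Target frames = source frames × (target rate / source rate) = 301710 × (24000/1001)/(30000/1001) = 301710 × 4/5 = 241368.

241368 frames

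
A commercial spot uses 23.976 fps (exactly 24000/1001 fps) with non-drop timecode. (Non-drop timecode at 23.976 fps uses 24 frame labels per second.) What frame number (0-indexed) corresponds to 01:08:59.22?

frame 99358

Total seconds to the label: (1 × 3600 + 8 × 60 + 59) = 4139.
Frame index = 4139 × 24 + 22 = 99358.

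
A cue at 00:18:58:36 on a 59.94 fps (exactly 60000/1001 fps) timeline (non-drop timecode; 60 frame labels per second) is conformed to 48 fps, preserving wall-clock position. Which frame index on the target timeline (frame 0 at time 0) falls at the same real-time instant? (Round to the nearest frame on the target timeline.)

frame 54707

Source frame index: (0×3600 + 18×60 + 58) × 60 + 36 = 68316.
Real time: 68316 / (60000/1001) = 5698693/5000 s.
Target frame: (5698693/5000) × (48) = 34192158/625 ≈ 54707.453 → 54707.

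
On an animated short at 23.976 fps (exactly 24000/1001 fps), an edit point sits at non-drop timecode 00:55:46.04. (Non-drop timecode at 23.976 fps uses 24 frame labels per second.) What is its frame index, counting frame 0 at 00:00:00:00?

80308

Total seconds to the label: (0 × 3600 + 55 × 60 + 46) = 3346.
Frame index = 3346 × 24 + 4 = 80308.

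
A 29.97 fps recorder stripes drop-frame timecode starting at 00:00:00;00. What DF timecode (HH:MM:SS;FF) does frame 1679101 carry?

15:33:46;01

Ten DF minutes hold 17982 frames, so frame 1679101 lies in block 93 (frames 1672326–1690307) with 6775 frames into that block.
The block's first minute is 1800 frames and the rest 1798 each; 6775 frames reaches minute 3, so 93 × 18 + 3 × 2 = 1680 labels have been skipped so far.
Adding those back, label number 1679101 + 1680 = 1680781 at 30 labels/s is 56026 s + 1 f = 15 h 33 min 46 s frame 1, i.e. 15:33:46;01.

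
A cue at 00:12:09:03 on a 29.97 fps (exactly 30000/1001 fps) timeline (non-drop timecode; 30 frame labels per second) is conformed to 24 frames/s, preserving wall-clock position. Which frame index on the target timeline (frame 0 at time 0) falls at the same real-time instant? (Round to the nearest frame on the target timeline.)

Source frame index: (0×3600 + 12×60 + 9) × 30 + 3 = 21873.
Real time: 21873 / (30000/1001) = 7298291/10000 s.
Target frame: (7298291/10000) × (24) = 21894873/1250 ≈ 17515.898 → 17516.

frame 17516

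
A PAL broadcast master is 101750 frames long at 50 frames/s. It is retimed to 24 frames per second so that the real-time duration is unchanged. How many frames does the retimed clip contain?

Target frames = source frames × (target rate / source rate) = 101750 × (24)/(50) = 101750 × 12/25 = 48840.

48840 frames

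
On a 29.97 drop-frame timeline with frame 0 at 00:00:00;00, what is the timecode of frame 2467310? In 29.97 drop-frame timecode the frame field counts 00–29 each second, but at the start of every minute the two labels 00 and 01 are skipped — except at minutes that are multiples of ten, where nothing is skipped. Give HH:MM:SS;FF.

Ten DF minutes hold 17982 frames, so frame 2467310 lies in block 137 (frames 2463534–2481515) with 3776 frames into that block.
The block's first minute is 1800 frames and the rest 1798 each; 3776 frames reaches minute 2, so 137 × 18 + 2 × 2 = 2470 labels have been skipped so far.
Adding those back, label number 2467310 + 2470 = 2469780 at 30 labels/s is 82326 s + 0 f = 22 h 52 min 6 s frame 0, i.e. 22:52:06;00.

22:52:06;00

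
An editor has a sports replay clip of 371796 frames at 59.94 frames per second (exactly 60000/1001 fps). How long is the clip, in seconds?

Running time = 371796 / (60000/1001) = 6202.7966 s.

6202.7966 seconds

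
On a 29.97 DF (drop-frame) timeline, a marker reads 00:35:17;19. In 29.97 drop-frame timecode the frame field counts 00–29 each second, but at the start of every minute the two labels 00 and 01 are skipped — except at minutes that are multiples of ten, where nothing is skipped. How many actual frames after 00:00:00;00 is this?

Complete 10-minute blocks: 3, each 17982 frames → 53946.
Remaining 5 whole minutes in the current block: 1800 + 4 × 1798 = 8992 frames.
Within the current minute: 17 × 30 + 19 − 2 = 527 (labels ;00/;01 skipped at this minute). Total = 53946 + 8992 + 527 = 63465.

63465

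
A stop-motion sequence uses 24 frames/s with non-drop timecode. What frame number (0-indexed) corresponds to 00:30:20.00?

frame 43680

Total seconds to the label: (0 × 3600 + 30 × 60 + 20) = 1820.
Frame index = 1820 × 24 + 0 = 43680.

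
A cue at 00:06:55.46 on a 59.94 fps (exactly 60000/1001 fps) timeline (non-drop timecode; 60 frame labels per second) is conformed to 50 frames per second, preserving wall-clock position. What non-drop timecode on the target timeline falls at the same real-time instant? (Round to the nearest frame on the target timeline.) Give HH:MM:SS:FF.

Source frame index: (0×3600 + 6×60 + 55) × 60 + 46 = 24946.
Real time: 24946 / (60000/1001) = 12485473/30000 s.
Target frame: (12485473/30000) × (50) = 12485473/600 ≈ 20809.122 → 20809.
At 50 labels/s: frame 20809 → 00:06:56:09.

00:06:56:09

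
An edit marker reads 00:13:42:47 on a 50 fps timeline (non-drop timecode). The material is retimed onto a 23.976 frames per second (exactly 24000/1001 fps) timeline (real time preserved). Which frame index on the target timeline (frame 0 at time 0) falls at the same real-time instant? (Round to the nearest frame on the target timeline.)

frame 19731

Source frame index: (0×3600 + 13×60 + 42) × 50 + 47 = 41147.
Real time: 41147 / (50) = 41147/50 s.
Target frame: (41147/50) × (24000/1001) = 19750560/1001 ≈ 19730.829 → 19731.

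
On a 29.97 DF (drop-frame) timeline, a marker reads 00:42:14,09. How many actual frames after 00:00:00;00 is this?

75953

As if non-drop at 30 labels/s: (0 × 3600 + 42 × 60 + 14) × 30 + 9 = 76029.
Minute boundaries passed: 42; those not divisible by 10: 42 − 4 = 38; dropped labels = 2 × 38 = 76.
Actual frame index = 76029 − 76 = 75953.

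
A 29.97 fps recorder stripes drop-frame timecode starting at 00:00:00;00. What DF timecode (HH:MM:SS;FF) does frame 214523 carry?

Ten DF minutes hold 17982 frames, so frame 214523 lies in block 11 (frames 197802–215783) with 16721 frames into that block.
The block's first minute is 1800 frames and the rest 1798 each; 16721 frames reaches minute 9, so 11 × 18 + 9 × 2 = 216 labels have been skipped so far.
Adding those back, label number 214523 + 216 = 214739 at 30 labels/s is 7157 s + 29 f = 1 h 59 min 17 s frame 29, i.e. 01:59:17;29.

01:59:17;29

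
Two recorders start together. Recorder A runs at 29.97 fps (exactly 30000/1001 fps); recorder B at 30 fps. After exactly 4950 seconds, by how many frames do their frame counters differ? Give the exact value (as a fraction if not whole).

A emits 30000/1001 × 4950 = 13500000/91 frames; B emits 30 × 4950 = 148500.
Difference = 13500/91 frames (≈ 148.3516); B is ahead of A.

13500/91 frames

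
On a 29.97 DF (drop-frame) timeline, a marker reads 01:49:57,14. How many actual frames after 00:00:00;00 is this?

Complete 10-minute blocks: 10, each 17982 frames → 179820.
Remaining 9 whole minutes in the current block: 1800 + 8 × 1798 = 16184 frames.
Within the current minute: 57 × 30 + 14 − 2 = 1722 (labels ;00/;01 skipped at this minute). Total = 179820 + 16184 + 1722 = 197726.

197726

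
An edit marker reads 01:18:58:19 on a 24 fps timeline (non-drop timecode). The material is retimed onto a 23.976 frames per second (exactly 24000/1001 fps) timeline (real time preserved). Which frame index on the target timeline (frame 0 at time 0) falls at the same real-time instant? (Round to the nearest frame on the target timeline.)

Source frame index: (1×3600 + 18×60 + 58) × 24 + 19 = 113731.
Real time: 113731 / (24) = 113731/24 s.
Target frame: (113731/24) × (24000/1001) = 113731000/1001 ≈ 113617.383 → 113617.

frame 113617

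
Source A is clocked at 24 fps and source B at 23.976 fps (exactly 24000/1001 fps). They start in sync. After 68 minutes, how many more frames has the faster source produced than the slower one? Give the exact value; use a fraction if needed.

68 min = 4080 s.
A emits 24 × 4080 = 97920 frames; B emits 24000/1001 × 4080 = 97920000/1001.
Difference = 97920/1001 frames (≈ 97.8222); B is behind A.

97920/1001 frames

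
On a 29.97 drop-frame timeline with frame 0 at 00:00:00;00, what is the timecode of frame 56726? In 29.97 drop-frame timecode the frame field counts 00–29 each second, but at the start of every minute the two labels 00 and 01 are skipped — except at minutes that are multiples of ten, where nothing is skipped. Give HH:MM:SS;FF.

Each 10-minute DF block holds 10 × 60 × 30 − 9 × 2 = 17982 frames. 56726 ÷ 17982 → 3 full blocks, remainder 2780.
Within the partial block the first minute is 1800 frames and each further minute 1798, so 1 further minute boundary passed. Total skipped labels = 18 × 3 + 2 × 1 = 56.
Non-drop label index = 56726 + 56 = 56782; at 30 labels/s that is 00:31:32:22, i.e. DF 00:31:32;22.

00:31:32;22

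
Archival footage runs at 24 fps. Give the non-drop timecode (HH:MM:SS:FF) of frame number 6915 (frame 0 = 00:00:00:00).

00:04:48:03

6915 ÷ 24 = 288 full seconds, remainder 3 frames.
288 s = 0 h 4 min 48 s.
Timecode: 00:04:48:03.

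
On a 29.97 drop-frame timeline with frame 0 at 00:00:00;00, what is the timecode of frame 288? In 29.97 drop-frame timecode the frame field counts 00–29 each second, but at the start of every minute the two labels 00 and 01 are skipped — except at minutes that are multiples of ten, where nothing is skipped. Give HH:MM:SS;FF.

Each 10-minute DF block holds 10 × 60 × 30 − 9 × 2 = 17982 frames. 288 ÷ 17982 → 0 full blocks, remainder 288.
Within the partial block the first minute is 1800 frames and each further minute 1798, so 0 further minute boundaries passed. Total skipped labels = 18 × 0 + 2 × 0 = 0.
Non-drop label index = 288 + 0 = 288; at 30 labels/s that is 00:00:09:18, i.e. DF 00:00:09;18.

00:00:09;18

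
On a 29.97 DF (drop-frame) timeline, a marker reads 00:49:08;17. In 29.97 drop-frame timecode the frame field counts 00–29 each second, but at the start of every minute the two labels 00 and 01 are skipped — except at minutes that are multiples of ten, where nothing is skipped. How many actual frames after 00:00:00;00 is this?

88367

As if non-drop at 30 labels/s: (0 × 3600 + 49 × 60 + 8) × 30 + 17 = 88457.
Minute boundaries passed: 49; those not divisible by 10: 49 − 4 = 45; dropped labels = 2 × 45 = 90.
Actual frame index = 88457 − 90 = 88367.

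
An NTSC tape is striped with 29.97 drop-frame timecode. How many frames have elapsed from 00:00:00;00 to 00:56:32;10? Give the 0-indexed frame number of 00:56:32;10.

101668

Complete 10-minute blocks: 5, each 17982 frames → 89910.
Remaining 6 whole minutes in the current block: 1800 + 5 × 1798 = 10790 frames.
Within the current minute: 32 × 30 + 10 − 2 = 968 (labels ;00/;01 skipped at this minute). Total = 89910 + 10790 + 968 = 101668.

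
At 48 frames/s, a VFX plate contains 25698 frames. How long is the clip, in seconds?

535.375 seconds

Running time = 25698 / (48) = 535.375 s.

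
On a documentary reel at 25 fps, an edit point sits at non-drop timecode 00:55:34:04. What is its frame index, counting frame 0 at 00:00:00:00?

Total seconds to the label: (0 × 3600 + 55 × 60 + 34) = 3334.
Frame index = 3334 × 25 + 4 = 83354.

83354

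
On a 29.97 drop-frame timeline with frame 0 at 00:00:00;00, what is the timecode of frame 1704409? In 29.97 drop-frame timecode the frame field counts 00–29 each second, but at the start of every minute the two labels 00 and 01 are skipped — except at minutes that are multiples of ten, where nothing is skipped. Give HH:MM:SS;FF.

15:47:50;15

Ten DF minutes hold 17982 frames, so frame 1704409 lies in block 94 (frames 1690308–1708289) with 14101 frames into that block.
The block's first minute is 1800 frames and the rest 1798 each; 14101 frames reaches minute 7, so 94 × 18 + 7 × 2 = 1706 labels have been skipped so far.
Adding those back, label number 1704409 + 1706 = 1706115 at 30 labels/s is 56870 s + 15 f = 15 h 47 min 50 s frame 15, i.e. 15:47:50;15.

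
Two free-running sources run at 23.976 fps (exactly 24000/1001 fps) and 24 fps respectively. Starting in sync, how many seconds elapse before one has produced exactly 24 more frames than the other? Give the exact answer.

1001 seconds

The gap grows by |24 − 24000/1001| = 24/1001 frames per second.
Time for a 24-frame gap: 24 ÷ (24/1001) = 1001 s.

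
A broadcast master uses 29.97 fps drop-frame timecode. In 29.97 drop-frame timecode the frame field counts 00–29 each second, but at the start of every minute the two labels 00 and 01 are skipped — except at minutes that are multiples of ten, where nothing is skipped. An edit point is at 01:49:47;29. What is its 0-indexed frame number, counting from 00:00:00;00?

Complete 10-minute blocks: 10, each 17982 frames → 179820.
Remaining 9 whole minutes in the current block: 1800 + 8 × 1798 = 16184 frames.
Within the current minute: 47 × 30 + 29 − 2 = 1437 (labels ;00/;01 skipped at this minute). Total = 179820 + 16184 + 1437 = 197441.

197441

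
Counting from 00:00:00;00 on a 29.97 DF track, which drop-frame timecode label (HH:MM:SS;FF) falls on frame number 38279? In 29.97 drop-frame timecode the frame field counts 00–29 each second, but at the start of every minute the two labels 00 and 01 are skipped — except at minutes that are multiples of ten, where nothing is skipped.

Each 10-minute DF block holds 10 × 60 × 30 − 9 × 2 = 17982 frames. 38279 ÷ 17982 → 2 full blocks, remainder 2315.
Within the partial block the first minute is 1800 frames and each further minute 1798, so 1 further minute boundary passed. Total skipped labels = 18 × 2 + 2 × 1 = 38.
Non-drop label index = 38279 + 38 = 38317; at 30 labels/s that is 00:21:17:07, i.e. DF 00:21:17;07.

00:21:17;07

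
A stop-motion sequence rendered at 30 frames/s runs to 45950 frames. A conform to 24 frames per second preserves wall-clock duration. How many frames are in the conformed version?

36760 frames

Target frames = source frames × (target rate / source rate) = 45950 × (24)/(30) = 45950 × 4/5 = 36760.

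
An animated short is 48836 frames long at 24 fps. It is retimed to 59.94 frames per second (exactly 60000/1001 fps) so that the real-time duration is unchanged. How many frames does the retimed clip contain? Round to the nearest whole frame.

Frames at target rate = 48836 × (60000/1001) / (24) = 122090000/1001 ≈ 121968.032.
Nearest whole frame: 121968.

121968 frames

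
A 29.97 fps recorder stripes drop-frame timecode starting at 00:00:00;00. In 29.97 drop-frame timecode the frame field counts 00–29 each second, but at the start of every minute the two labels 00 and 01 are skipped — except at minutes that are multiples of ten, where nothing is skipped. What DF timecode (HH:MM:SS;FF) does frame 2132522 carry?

19:45:55;06

Ten DF minutes hold 17982 frames, so frame 2132522 lies in block 118 (frames 2121876–2139857) with 10646 frames into that block.
The block's first minute is 1800 frames and the rest 1798 each; 10646 frames reaches minute 5, so 118 × 18 + 5 × 2 = 2134 labels have been skipped so far.
Adding those back, label number 2132522 + 2134 = 2134656 at 30 labels/s is 71155 s + 6 f = 19 h 45 min 55 s frame 6, i.e. 19:45:55;06.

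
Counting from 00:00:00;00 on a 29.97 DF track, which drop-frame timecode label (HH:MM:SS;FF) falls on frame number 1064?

00:00:35;14

Each 10-minute DF block holds 10 × 60 × 30 − 9 × 2 = 17982 frames. 1064 ÷ 17982 → 0 full blocks, remainder 1064.
Within the partial block the first minute is 1800 frames and each further minute 1798, so 0 further minute boundaries passed. Total skipped labels = 18 × 0 + 2 × 0 = 0.
Non-drop label index = 1064 + 0 = 1064; at 30 labels/s that is 00:00:35:14, i.e. DF 00:00:35;14.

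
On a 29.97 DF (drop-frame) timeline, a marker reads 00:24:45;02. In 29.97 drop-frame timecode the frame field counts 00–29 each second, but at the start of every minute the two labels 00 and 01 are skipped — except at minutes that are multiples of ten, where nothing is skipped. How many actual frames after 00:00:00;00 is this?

As if non-drop at 30 labels/s: (0 × 3600 + 24 × 60 + 45) × 30 + 2 = 44552.
Minute boundaries passed: 24; those not divisible by 10: 24 − 2 = 22; dropped labels = 2 × 22 = 44.
Actual frame index = 44552 − 44 = 44508.

44508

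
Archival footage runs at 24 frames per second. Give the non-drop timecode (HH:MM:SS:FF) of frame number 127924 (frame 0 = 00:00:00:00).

127924 ÷ 24 = 5330 full seconds, remainder 4 frames.
5330 s = 1 h 28 min 50 s.
Timecode: 01:28:50:04.

01:28:50:04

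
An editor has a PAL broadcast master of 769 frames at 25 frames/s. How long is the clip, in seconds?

Running time = 769 / (25) = 30.76 s.

30.76 seconds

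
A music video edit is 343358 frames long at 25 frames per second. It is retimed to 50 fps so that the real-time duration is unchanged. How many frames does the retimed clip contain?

Frames at target rate = 343358 × (50) / (25) = 686716.

686716 frames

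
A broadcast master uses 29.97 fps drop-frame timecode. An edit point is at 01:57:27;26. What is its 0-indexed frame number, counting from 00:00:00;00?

As if non-drop at 30 labels/s: (1 × 3600 + 57 × 60 + 27) × 30 + 26 = 211436.
Minute boundaries passed: 117; those not divisible by 10: 117 − 11 = 106; dropped labels = 2 × 106 = 212.
Actual frame index = 211436 − 212 = 211224.

211224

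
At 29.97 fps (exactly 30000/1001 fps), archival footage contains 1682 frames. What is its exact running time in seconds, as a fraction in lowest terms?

841841/15000 seconds

Running time = 1682 ÷ (30000/1001) = 1682 × 1001/30000 = 841841/15000 s.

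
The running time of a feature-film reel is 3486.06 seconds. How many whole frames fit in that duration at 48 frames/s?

Frames = 3486.06 × 48 = 4183272/25 ≈ 167330.8800.
Complete frames: 167330.

167330 frames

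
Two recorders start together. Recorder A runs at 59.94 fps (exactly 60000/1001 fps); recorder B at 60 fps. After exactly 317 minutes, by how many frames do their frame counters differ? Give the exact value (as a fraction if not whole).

1141200/1001 frames

317 min = 19020 s.
A emits 60000/1001 × 19020 = 1141200000/1001 frames; B emits 60 × 19020 = 1141200.
Difference = 1141200/1001 frames (≈ 1140.0599); B is ahead of A.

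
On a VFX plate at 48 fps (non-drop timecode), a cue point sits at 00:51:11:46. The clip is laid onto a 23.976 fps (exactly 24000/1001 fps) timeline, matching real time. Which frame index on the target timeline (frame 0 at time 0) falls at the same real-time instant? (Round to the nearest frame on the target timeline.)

frame 73653

Source frame index: (0×3600 + 51×60 + 11) × 48 + 46 = 147454.
Real time: 147454 / (48) = 73727/24 s.
Target frame: (73727/24) × (24000/1001) = 73727000/1001 ≈ 73653.347 → 73653.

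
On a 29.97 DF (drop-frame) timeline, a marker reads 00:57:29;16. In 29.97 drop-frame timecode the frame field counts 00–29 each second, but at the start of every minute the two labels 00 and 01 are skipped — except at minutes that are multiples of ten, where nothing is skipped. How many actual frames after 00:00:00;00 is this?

103382

As if non-drop at 30 labels/s: (0 × 3600 + 57 × 60 + 29) × 30 + 16 = 103486.
Minute boundaries passed: 57; those not divisible by 10: 57 − 5 = 52; dropped labels = 2 × 52 = 104.
Actual frame index = 103486 − 104 = 103382.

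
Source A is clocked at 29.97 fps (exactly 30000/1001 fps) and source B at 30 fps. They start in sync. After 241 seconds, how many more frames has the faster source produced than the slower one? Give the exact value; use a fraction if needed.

A emits 30000/1001 × 241 = 7230000/1001 frames; B emits 30 × 241 = 7230.
Difference = 7230/1001 frames (≈ 7.2228); B is ahead of A.

7230/1001 frames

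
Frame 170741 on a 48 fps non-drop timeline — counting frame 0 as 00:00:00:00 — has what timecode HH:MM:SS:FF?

170741 ÷ 48 = 3557 full seconds, remainder 5 frames.
3557 s = 0 h 59 min 17 s.
Timecode: 00:59:17:05.

00:59:17:05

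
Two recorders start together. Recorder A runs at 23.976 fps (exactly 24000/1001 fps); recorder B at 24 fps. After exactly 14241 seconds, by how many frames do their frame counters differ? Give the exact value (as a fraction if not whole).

341784/1001 frames

A emits 24000/1001 × 14241 = 341784000/1001 frames; B emits 24 × 14241 = 341784.
Difference = 341784/1001 frames (≈ 341.4426); B is ahead of A.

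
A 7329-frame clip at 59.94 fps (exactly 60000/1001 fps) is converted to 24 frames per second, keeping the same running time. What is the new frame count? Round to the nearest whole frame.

Frames at target rate = 7329 × (24) / (60000/1001) = 7336329/2500 ≈ 2934.532.
Nearest whole frame: 2935.

2935 frames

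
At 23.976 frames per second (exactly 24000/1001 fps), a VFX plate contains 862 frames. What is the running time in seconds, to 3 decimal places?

Running time = 862 × 1001/24000 = 431431/12000 s ≈ 35.953 s.

35.953 seconds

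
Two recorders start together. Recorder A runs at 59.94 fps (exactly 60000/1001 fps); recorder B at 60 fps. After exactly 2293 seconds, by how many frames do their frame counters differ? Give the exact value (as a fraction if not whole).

137580/1001 frames

A emits 60000/1001 × 2293 = 137580000/1001 frames; B emits 60 × 2293 = 137580.
Difference = 137580/1001 frames (≈ 137.4426); B is ahead of A.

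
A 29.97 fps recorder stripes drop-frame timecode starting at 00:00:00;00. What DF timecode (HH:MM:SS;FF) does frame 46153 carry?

00:25:39;29

Each 10-minute DF block holds 10 × 60 × 30 − 9 × 2 = 17982 frames. 46153 ÷ 17982 → 2 full blocks, remainder 10189.
Within the partial block the first minute is 1800 frames and each further minute 1798, so 5 further minute boundaries passed. Total skipped labels = 18 × 2 + 2 × 5 = 46.
Non-drop label index = 46153 + 46 = 46199; at 30 labels/s that is 00:25:39:29, i.e. DF 00:25:39;29.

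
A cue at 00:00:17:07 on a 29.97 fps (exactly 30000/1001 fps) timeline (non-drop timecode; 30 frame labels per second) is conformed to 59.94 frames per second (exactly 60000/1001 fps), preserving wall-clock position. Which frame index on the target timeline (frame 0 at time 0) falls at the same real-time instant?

frame 1034

Source frame index: (0×3600 + 0×60 + 17) × 30 + 7 = 517.
Real time: 517 / (30000/1001) = 517517/30000 s.
Target frame: (517517/30000) × (60000/1001) = 1034.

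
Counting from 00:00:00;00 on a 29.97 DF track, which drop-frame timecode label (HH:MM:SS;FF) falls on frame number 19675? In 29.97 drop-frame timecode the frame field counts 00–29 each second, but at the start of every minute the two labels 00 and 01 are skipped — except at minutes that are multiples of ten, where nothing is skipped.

00:10:56;13

Ten DF minutes hold 17982 frames, so frame 19675 lies in block 1 (frames 17982–35963) with 1693 frames into that block.
The block's first minute is 1800 frames and the rest 1798 each; 1693 frames reaches minute 0, so 1 × 18 + 0 × 2 = 18 labels have been skipped so far.
Adding those back, label number 19675 + 18 = 19693 at 30 labels/s is 656 s + 13 f = 0 h 10 min 56 s frame 13, i.e. 00:10:56;13.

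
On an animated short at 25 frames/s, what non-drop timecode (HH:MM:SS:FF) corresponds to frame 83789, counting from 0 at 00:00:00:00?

83789 ÷ 25 = 3351 full seconds, remainder 14 frames.
3351 s = 0 h 55 min 51 s.
Timecode: 00:55:51:14.

00:55:51:14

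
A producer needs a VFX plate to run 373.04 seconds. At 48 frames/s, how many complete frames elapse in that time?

17905 frames

Frames = 373.04 × 48 = 447648/25 ≈ 17905.9200.
Complete frames: 17905.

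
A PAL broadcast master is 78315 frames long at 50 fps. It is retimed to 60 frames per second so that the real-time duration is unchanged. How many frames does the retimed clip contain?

93978 frames

Target frames = source frames × (target rate / source rate) = 78315 × (60)/(50) = 78315 × 6/5 = 93978.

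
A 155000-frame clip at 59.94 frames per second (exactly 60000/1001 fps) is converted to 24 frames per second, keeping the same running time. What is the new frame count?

62062 frames

Target frames = source frames × (target rate / source rate) = 155000 × (24)/(60000/1001) = 155000 × 1001/2500 = 62062.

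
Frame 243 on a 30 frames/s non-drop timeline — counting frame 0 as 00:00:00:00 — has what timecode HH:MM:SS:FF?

243 ÷ 30 = 8 full seconds, remainder 3 frames.
8 s = 0 h 0 min 8 s.
Timecode: 00:00:08:03.

00:00:08:03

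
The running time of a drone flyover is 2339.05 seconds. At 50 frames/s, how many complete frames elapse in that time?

116952 frames

Frames = 2339.05 × 50 = 233905/2 ≈ 116952.5000.
Complete frames: 116952.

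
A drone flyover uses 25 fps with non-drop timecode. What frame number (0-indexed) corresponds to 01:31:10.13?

136763

Total seconds to the label: (1 × 3600 + 31 × 60 + 10) = 5470.
Frame index = 5470 × 25 + 13 = 136763.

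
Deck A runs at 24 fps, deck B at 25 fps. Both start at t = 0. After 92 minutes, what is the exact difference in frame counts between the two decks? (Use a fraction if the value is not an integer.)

92 min = 5520 s.
A emits 24 × 5520 = 132480 frames; B emits 25 × 5520 = 138000.
Difference = 5520 frames; B is ahead of A.

5520 frames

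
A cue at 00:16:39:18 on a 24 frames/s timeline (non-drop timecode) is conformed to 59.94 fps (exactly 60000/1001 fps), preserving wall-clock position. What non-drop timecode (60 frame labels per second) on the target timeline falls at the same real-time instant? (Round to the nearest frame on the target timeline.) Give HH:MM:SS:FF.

00:16:38:45

Source frame index: (0×3600 + 16×60 + 39) × 24 + 18 = 23994.
Real time: 23994 / (24) = 3999/4 s.
Target frame: (3999/4) × (60000/1001) = 59985000/1001 ≈ 59925.075 → 59925.
At 60 labels/s: frame 59925 → 00:16:38:45.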